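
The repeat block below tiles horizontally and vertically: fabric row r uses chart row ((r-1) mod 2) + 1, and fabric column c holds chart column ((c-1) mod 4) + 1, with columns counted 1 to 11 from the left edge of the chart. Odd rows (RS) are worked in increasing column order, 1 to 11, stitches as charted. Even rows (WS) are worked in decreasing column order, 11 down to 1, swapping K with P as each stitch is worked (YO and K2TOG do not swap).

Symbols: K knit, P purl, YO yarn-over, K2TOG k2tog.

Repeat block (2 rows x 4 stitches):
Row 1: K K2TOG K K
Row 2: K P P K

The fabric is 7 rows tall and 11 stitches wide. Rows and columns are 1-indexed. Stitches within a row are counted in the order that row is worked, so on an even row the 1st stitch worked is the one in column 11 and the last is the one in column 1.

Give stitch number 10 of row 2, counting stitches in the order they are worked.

Row 2 uses chart row ((2-1) mod 2)+1 = 2. Row 2 is even, so WS.
Chart row 2 tiled across columns 1-11: K P P K K P P K K P P
WS row: flip the tiled sequence (start at column 11) and apply K<->P; YO and K2TOG stay.
Row 2 as worked: K K P P K K P P K K P
Counting 10 along the worked row gives K.

== STITCH ==
K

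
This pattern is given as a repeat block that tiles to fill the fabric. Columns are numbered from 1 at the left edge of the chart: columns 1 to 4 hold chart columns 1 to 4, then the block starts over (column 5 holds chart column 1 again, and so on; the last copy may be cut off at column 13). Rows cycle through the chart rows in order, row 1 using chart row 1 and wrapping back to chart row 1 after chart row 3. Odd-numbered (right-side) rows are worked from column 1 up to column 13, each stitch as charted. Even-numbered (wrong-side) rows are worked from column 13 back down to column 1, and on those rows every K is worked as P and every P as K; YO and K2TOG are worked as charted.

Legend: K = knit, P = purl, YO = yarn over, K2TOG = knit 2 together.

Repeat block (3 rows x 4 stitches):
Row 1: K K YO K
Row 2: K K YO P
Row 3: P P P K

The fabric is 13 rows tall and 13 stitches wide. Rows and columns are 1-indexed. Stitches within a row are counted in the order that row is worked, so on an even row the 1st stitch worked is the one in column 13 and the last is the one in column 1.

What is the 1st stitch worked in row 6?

Row 6 uses chart row ((6-1) mod 3)+1 = 3. Row 6 is even, so WS.
Chart row 3 tiled across columns 1-13: P P P K P P P K P P P K P
WS: work from column 13 back to column 1 (reverse the tiled row), swapping K<->P (YO and K2TOG unchanged).
Row 6 as worked: K P K K K P K K K P K K K
The 1st stitch worked is K.

Result:
K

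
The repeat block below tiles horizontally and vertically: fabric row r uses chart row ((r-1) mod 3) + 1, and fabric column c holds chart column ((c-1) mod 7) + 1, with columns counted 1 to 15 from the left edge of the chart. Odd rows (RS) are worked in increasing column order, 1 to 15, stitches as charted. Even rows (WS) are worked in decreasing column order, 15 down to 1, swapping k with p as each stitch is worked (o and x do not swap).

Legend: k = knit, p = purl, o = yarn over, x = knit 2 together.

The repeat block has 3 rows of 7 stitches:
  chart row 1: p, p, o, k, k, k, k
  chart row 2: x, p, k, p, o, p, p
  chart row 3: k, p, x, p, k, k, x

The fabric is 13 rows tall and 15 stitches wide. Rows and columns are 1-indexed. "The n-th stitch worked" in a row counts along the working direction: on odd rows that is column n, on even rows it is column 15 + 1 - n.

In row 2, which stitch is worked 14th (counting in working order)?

Stitch:
k

Derivation:
Row 2: (2-1) mod 3 = 1, so use chart row 2. Even row -> WS.
Chart row 2 tiled across columns 1-15: x p k p o p p x p k p o p p x
WS row: flip the tiled sequence (start at column 15) and apply k<->p; o and x stay.
Row 2 as worked: x k k o k p k x k k o k p k x
The 14th stitch worked is k.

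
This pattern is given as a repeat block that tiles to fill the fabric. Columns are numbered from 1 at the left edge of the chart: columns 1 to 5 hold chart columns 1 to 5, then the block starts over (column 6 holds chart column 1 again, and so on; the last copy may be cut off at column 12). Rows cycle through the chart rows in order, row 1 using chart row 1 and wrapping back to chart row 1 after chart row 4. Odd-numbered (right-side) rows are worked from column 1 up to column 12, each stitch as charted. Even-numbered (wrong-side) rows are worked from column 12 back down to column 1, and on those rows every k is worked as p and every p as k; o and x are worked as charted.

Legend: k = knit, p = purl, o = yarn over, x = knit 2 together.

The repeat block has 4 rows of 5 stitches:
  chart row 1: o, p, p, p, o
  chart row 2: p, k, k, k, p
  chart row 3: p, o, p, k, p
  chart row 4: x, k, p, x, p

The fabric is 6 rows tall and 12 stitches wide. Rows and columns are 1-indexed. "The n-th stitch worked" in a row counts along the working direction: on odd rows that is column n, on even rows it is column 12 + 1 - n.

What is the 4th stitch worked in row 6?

For row 6: chart row = ((6-1) mod 4) + 1 = 2; this is a WS (even) row.
Chart row 2 tiled across columns 1-12: p k k k p p k k k p p k
WS: work from column 12 back to column 1 (reverse the tiled row), swapping k<->p (o and x unchanged).
Row 6 as worked: p k k p p p k k p p p k
The 4th stitch worked is p.

Stitch:
p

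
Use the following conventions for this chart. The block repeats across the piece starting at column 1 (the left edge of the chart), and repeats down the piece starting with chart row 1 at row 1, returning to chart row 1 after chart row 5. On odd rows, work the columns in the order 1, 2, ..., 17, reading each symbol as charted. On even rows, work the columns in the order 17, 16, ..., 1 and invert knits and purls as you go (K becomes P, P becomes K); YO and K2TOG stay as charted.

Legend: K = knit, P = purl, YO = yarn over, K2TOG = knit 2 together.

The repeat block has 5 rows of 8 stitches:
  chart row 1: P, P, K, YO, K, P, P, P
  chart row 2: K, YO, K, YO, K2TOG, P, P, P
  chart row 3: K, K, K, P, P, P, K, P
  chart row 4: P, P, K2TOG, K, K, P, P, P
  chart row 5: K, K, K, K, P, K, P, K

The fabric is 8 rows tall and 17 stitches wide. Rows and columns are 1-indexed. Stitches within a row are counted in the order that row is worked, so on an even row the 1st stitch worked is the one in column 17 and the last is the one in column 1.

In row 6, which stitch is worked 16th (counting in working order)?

Row 6: (6-1) mod 5 = 0, so use chart row 1. Even row -> WS.
Chart row 1 tiled across columns 1-17: P P K YO K P P P P P K YO K P P P P
WS: work from column 17 back to column 1 (reverse the tiled row), swapping K<->P (YO and K2TOG unchanged).
Row 6 as worked: K K K K P YO P K K K K K P YO P K K
Counting 16 along the worked row gives K.

Stitch:
K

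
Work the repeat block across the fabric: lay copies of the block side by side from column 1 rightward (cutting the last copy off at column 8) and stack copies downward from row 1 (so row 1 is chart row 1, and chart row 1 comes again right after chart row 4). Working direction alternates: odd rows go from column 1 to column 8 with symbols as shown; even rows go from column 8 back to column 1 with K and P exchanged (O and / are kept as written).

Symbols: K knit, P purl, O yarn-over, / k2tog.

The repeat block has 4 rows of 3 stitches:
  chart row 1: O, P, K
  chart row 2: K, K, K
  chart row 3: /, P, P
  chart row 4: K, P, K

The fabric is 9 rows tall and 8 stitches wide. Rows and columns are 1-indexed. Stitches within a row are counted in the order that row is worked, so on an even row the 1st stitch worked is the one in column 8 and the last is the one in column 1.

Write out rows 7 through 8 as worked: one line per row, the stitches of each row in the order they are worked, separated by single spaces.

Row 7: chart row 3, RS - tile across columns 1-8 and work as-is.
Row 8: chart row 4, WS - tiled (columns 1-8): K P K K P K K P; work from column 8 back to 1 with K<->P swapped.

Rows as worked:
/ P P / P P / P
K P P K P P K P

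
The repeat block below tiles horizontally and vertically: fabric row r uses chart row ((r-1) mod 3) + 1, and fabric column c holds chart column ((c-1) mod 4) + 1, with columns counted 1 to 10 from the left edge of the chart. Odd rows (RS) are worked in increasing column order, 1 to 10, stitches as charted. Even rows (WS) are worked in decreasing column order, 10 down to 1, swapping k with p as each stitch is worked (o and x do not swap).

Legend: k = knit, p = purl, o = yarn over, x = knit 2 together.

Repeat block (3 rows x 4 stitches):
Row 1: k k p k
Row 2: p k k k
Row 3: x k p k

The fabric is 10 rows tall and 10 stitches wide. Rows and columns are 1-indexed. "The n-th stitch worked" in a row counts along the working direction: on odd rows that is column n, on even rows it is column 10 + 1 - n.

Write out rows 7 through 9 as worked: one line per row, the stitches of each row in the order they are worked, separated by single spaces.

== ROWS AS WORKED ==
k k p k k k p k k k
p k p p p k p p p k
x k p k x k p k x k

Derivation:
Row 7: chart row 1, RS - tile across columns 1-10 and work as-is.
Row 8: chart row 2, WS - tiled (columns 1-10): p k k k p k k k p k; work from column 10 back to 1 with k<->p swapped.
Row 9: chart row 3, RS - tile across columns 1-10 and work as-is.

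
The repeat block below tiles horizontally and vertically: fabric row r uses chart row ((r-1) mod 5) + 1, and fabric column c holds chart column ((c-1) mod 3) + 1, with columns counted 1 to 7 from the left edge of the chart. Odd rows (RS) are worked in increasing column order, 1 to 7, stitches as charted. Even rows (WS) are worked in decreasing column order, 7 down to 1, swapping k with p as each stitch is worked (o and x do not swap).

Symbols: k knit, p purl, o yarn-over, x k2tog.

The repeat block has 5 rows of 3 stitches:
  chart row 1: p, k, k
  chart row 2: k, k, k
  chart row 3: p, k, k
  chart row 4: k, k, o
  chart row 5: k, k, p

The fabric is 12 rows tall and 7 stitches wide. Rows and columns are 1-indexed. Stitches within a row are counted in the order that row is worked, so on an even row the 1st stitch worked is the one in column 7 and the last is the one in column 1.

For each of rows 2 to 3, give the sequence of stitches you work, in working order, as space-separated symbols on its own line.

Row 2: chart row 2, WS - tiled (columns 1-7): k k k k k k k; work from column 7 back to 1 with k<->p swapped.
Row 3: chart row 3, RS - tile across columns 1-7 and work as-is.

Result:
p p p p p p p
p k k p k k p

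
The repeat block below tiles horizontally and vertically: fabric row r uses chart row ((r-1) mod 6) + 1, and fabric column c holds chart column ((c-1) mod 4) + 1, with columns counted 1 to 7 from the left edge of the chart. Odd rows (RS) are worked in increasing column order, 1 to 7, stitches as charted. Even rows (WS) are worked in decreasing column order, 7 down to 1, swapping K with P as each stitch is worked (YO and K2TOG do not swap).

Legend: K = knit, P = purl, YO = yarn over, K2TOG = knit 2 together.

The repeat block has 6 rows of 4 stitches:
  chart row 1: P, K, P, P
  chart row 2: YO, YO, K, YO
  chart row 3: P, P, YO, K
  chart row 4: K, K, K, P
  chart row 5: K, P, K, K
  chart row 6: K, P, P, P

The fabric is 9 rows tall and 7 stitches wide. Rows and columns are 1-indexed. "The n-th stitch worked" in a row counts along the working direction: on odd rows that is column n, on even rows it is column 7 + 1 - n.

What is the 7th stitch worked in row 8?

Row 8: (8-1) mod 6 = 1, so use chart row 2. Even row -> WS.
Chart row 2 tiled across columns 1-7: YO YO K YO YO YO K
WS row: flip the tiled sequence (start at column 7) and apply K<->P; YO and K2TOG stay.
Row 8 as worked: P YO YO YO P YO YO
The 7th stitch worked is YO.

Result:
YO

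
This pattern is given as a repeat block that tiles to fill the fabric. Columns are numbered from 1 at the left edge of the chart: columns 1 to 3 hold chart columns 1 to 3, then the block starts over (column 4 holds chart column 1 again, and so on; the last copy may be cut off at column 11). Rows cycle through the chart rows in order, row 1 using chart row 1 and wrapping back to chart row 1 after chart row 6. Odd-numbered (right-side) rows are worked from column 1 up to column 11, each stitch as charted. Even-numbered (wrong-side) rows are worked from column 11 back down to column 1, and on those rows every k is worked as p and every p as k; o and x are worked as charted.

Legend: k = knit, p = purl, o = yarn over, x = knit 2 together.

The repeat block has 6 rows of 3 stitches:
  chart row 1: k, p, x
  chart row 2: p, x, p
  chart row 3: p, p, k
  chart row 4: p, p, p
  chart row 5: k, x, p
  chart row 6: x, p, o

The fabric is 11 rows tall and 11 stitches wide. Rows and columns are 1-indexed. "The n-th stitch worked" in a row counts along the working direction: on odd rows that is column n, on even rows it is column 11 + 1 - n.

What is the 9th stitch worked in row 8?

Row 8: (8-1) mod 6 = 1, so use chart row 2. Even row -> WS.
Chart row 2 tiled across columns 1-11: p x p p x p p x p p x
WS row: flip the tiled sequence (start at column 11) and apply k<->p; o and x stay.
Row 8 as worked: x k k x k k x k k x k
Counting 9 along the worked row gives k.

Result:
k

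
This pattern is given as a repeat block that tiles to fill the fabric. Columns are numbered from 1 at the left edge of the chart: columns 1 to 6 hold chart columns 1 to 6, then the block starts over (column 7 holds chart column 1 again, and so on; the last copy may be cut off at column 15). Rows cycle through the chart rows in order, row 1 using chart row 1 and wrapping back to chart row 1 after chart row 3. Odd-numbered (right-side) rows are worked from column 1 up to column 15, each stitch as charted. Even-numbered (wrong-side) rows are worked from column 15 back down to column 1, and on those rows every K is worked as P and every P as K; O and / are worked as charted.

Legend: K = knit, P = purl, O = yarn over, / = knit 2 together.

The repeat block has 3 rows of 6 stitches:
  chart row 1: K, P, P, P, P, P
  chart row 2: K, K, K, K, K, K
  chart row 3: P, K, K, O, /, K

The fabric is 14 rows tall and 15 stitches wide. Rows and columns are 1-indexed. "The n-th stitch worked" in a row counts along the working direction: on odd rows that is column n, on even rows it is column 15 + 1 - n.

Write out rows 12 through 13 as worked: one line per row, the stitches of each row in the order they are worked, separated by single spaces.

Row 12: chart row 3, WS - tiled (columns 1-15): P K K O / K P K K O / K P K K; work from column 15 back to 1 with K<->P swapped.
Row 13: chart row 1, RS - tile across columns 1-15 and work as-is.

Rows as worked:
P P K P / O P P K P / O P P K
K P P P P P K P P P P P K P P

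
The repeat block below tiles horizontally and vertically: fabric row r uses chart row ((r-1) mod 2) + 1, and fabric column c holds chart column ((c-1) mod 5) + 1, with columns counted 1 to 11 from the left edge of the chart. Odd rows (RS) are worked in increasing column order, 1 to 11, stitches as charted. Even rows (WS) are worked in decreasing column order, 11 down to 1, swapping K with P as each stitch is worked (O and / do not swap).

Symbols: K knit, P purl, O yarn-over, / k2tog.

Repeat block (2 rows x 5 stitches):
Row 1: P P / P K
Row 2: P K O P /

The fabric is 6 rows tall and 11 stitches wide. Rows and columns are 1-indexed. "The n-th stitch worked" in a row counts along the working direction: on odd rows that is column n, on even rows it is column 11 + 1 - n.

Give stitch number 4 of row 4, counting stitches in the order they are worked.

For row 4: chart row = ((4-1) mod 2) + 1 = 2; this is a WS (even) row.
Chart row 2 tiled across columns 1-11: P K O P / P K O P / P
Wrong side: read the tiled row from column 11 down to 1 and exchange K with P (leave O, /).
Row 4 as worked: K / K O P K / K O P K
Stitch 4 in working order -> O

Stitch:
O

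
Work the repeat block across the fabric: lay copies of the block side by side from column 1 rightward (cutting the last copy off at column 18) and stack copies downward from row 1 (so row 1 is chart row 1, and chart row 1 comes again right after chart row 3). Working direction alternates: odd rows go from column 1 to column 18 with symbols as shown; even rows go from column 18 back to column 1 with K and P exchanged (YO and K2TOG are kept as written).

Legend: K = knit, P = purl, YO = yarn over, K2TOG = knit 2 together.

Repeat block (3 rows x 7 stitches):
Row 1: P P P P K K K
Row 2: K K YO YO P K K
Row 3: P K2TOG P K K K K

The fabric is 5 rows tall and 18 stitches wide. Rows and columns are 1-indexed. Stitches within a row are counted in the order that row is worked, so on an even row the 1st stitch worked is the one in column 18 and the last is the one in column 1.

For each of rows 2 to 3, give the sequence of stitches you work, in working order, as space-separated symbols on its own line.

Result:
YO YO P P P P K YO YO P P P P K YO YO P P
P K2TOG P K K K K P K2TOG P K K K K P K2TOG P K

Derivation:
Row 2: chart row 2, WS - tiled (columns 1-18): K K YO YO P K K K K YO YO P K K K K YO YO; work from column 18 back to 1 with K<->P swapped.
Row 3: chart row 3, RS - tile across columns 1-18 and work as-is.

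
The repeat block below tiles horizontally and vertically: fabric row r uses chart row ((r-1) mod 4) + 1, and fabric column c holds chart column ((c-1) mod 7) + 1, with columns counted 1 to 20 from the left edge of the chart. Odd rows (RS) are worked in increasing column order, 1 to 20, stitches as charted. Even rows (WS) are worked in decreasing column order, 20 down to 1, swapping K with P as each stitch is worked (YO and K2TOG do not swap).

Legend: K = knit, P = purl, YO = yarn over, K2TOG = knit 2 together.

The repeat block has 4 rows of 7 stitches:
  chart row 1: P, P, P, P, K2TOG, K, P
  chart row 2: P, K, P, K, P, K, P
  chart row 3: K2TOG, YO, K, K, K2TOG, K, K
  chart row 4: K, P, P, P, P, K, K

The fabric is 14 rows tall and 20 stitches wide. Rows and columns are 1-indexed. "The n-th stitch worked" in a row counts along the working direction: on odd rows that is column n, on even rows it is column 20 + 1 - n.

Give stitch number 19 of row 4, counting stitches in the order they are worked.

Result:
K

Derivation:
For row 4: chart row = ((4-1) mod 4) + 1 = 4; this is a WS (even) row.
Chart row 4 tiled across columns 1-20: K P P P P K K K P P P P K K K P P P P K
Wrong side: read the tiled row from column 20 down to 1 and exchange K with P (leave YO, K2TOG).
Row 4 as worked: P K K K K P P P K K K K P P P K K K K P
Counting 19 along the worked row gives K.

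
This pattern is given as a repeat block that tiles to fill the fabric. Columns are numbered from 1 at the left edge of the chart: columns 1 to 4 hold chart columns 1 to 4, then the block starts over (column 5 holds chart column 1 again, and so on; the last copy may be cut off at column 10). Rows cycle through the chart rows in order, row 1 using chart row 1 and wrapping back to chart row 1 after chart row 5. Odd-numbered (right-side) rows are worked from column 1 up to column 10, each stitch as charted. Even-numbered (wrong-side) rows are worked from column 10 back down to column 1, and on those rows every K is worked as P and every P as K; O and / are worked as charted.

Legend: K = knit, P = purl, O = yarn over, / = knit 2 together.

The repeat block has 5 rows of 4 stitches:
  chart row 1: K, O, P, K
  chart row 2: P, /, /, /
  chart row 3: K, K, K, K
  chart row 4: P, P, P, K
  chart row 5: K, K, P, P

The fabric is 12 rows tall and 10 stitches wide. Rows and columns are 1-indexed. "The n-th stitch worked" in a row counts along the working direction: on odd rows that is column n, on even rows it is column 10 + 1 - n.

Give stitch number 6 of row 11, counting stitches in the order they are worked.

Row 11 uses chart row ((11-1) mod 5)+1 = 1. Row 11 is odd, so RS.
Chart row 1 tiled across columns 1-10: K O P K K O P K K O
Right side: take the tiled row as-is (worked left to right from column 1).
Counting 6 along the worked row gives O.

Stitch:
O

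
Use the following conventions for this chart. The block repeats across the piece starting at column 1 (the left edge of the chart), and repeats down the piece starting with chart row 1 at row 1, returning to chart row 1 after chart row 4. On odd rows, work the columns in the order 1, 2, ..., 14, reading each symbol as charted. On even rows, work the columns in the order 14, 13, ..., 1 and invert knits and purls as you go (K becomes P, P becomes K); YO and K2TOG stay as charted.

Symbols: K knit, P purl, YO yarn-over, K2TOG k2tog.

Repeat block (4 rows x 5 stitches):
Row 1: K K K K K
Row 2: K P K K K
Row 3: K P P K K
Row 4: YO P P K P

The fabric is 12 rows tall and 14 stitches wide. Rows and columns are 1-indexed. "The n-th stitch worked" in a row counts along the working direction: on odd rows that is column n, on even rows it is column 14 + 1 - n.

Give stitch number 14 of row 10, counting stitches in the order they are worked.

Row 10: (10-1) mod 4 = 1, so use chart row 2. Even row -> WS.
Chart row 2 tiled across columns 1-14: K P K K K K P K K K K P K K
WS row: flip the tiled sequence (start at column 14) and apply K<->P; YO and K2TOG stay.
Row 10 as worked: P P K P P P P K P P P P K P
The 14th stitch worked is P.

== STITCH ==
P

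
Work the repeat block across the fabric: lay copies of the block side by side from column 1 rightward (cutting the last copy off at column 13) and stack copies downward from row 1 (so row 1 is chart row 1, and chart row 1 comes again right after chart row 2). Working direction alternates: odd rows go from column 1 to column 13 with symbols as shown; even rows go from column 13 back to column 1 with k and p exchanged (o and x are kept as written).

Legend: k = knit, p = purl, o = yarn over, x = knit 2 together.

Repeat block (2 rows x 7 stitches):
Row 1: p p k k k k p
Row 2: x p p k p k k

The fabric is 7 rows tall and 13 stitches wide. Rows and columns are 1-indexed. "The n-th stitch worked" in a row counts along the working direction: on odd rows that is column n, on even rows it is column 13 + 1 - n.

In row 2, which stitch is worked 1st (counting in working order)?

Stitch:
p

Derivation:
For row 2: chart row = ((2-1) mod 2) + 1 = 2; this is a WS (even) row.
Chart row 2 tiled across columns 1-13: x p p k p k k x p p k p k
WS: work from column 13 back to column 1 (reverse the tiled row), swapping k<->p (o and x unchanged).
Row 2 as worked: p k p k k x p p k p k k x
The 1st stitch worked is p.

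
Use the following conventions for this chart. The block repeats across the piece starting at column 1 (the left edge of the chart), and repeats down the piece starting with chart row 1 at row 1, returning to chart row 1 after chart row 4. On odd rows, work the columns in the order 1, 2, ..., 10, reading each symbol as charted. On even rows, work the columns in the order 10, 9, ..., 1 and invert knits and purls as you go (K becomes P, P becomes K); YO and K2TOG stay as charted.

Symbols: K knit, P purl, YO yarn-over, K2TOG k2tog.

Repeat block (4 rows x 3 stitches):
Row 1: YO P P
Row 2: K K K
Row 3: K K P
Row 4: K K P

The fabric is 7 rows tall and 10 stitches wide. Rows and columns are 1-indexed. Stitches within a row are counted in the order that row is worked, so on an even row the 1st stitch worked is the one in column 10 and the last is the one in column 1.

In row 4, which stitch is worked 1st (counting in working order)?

Result:
P

Derivation:
For row 4: chart row = ((4-1) mod 4) + 1 = 4; this is a WS (even) row.
Chart row 4 tiled across columns 1-10: K K P K K P K K P K
WS row: flip the tiled sequence (start at column 10) and apply K<->P; YO and K2TOG stay.
Row 4 as worked: P K P P K P P K P P
Stitch 1 in working order -> P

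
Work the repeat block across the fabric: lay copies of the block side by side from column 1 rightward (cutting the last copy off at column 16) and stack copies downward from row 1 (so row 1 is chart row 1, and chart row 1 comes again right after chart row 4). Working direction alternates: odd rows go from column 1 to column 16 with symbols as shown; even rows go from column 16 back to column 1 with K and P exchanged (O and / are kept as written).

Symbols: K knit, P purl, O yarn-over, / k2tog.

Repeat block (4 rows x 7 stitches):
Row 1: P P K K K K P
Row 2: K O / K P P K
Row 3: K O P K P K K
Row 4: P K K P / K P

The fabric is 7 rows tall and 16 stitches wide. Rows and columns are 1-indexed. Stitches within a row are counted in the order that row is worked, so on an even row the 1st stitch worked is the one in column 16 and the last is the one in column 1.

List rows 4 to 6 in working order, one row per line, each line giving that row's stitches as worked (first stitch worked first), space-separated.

Row 4: chart row 4, WS - tiled (columns 1-16): P K K P / K P P K K P / K P P K; work from column 16 back to 1 with K<->P swapped.
Row 5: chart row 1, RS - tile across columns 1-16 and work as-is.
Row 6: chart row 2, WS - tiled (columns 1-16): K O / K P P K K O / K P P K K O; work from column 16 back to 1 with K<->P swapped.

== ROWS AS WORKED ==
P K K P / K P P K K P / K P P K
P P K K K K P P P K K K K P P P
O P P K K P / O P P K K P / O P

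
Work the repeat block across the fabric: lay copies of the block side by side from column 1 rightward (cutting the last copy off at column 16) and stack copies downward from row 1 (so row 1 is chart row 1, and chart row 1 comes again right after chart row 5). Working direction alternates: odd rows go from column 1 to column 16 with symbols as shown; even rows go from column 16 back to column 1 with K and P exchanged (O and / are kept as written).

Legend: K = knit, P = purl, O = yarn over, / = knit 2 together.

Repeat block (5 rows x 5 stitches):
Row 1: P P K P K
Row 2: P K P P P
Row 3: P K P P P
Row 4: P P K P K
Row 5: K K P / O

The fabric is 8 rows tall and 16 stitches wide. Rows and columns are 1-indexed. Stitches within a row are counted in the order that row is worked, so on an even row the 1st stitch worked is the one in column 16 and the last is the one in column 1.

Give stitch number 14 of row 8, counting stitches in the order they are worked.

Row 8: (8-1) mod 5 = 2, so use chart row 3. Even row -> WS.
Chart row 3 tiled across columns 1-16: P K P P P P K P P P P K P P P P
Wrong side: read the tiled row from column 16 down to 1 and exchange K with P (leave O, /).
Row 8 as worked: K K K K P K K K K P K K K K P K
Stitch 14 in working order -> K

Result:
K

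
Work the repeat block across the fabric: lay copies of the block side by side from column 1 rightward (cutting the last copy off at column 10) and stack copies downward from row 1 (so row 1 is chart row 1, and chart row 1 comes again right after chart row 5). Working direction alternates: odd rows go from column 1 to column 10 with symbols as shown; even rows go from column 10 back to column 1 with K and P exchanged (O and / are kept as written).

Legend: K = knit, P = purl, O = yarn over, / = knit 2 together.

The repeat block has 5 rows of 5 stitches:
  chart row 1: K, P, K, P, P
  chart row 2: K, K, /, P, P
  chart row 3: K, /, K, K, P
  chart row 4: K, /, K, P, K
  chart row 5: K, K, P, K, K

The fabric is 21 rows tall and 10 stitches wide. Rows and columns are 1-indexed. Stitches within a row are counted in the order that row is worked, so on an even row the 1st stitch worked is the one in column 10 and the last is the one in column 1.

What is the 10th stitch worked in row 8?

Row 8 uses chart row ((8-1) mod 5)+1 = 3. Row 8 is even, so WS.
Chart row 3 tiled across columns 1-10: K / K K P K / K K P
WS: work from column 10 back to column 1 (reverse the tiled row), swapping K<->P (O and / unchanged).
Row 8 as worked: K P P / P K P P / P
The 10th stitch worked is P.

Result:
P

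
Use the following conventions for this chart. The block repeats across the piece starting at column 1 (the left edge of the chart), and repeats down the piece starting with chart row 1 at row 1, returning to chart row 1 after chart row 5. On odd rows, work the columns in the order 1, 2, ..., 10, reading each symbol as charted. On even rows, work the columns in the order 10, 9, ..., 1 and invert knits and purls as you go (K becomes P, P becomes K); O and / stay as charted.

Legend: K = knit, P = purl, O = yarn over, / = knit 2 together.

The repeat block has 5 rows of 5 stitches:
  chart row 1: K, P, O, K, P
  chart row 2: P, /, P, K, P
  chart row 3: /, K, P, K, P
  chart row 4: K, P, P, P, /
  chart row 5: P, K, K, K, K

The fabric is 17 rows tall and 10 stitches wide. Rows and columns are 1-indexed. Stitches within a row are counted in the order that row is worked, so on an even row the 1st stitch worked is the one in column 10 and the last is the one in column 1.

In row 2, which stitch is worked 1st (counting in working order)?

Result:
K

Derivation:
Row 2 uses chart row ((2-1) mod 5)+1 = 2. Row 2 is even, so WS.
Chart row 2 tiled across columns 1-10: P / P K P P / P K P
WS row: flip the tiled sequence (start at column 10) and apply K<->P; O and / stay.
Row 2 as worked: K P K / K K P K / K
Counting 1 along the worked row gives K.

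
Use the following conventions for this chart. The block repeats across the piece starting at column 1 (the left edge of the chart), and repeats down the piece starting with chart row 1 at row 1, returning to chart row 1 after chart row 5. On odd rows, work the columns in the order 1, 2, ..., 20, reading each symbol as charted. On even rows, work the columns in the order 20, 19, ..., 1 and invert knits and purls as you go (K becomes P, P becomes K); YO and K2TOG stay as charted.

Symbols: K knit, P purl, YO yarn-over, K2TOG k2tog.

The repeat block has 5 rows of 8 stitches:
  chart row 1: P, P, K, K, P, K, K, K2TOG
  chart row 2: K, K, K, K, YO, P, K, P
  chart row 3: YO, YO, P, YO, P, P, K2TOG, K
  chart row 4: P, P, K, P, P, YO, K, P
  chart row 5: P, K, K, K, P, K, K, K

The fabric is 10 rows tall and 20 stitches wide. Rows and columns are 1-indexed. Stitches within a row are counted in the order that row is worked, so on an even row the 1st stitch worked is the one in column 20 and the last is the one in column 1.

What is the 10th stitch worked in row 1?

Row 1: (1-1) mod 5 = 0, so use chart row 1. Odd row -> RS.
Chart row 1 tiled across columns 1-20: P P K K P K K K2TOG P P K K P K K K2TOG P P K K
RS row: no reversal, no swap; stitch n worked = column n.
Stitch 10 in working order -> P

Stitch:
P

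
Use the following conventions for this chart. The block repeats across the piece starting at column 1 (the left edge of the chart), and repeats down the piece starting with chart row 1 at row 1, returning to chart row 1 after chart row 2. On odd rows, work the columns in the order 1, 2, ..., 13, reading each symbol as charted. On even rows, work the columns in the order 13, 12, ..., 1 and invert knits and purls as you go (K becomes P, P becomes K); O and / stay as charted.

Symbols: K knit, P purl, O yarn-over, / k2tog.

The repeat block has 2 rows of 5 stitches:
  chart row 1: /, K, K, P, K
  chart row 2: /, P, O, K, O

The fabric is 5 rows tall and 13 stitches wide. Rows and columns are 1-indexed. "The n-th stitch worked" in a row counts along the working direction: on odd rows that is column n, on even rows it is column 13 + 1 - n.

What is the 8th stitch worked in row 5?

Result:
K

Derivation:
Row 5: (5-1) mod 2 = 0, so use chart row 1. Odd row -> RS.
Chart row 1 tiled across columns 1-13: / K K P K / K K P K / K K
Right side: take the tiled row as-is (worked left to right from column 1).
Counting 8 along the worked row gives K.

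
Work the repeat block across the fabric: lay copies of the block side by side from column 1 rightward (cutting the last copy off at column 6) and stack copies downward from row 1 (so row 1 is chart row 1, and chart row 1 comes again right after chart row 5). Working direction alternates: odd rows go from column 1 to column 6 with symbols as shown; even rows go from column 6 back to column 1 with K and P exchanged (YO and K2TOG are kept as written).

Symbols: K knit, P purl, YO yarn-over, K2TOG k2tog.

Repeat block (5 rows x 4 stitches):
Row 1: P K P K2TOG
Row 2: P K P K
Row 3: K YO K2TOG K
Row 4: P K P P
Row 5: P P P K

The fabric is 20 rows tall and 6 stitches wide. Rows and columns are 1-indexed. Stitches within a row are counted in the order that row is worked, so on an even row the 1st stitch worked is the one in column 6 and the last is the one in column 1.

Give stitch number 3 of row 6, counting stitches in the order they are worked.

== STITCH ==
K2TOG

Derivation:
Row 6: (6-1) mod 5 = 0, so use chart row 1. Even row -> WS.
Chart row 1 tiled across columns 1-6: P K P K2TOG P K
Wrong side: read the tiled row from column 6 down to 1 and exchange K with P (leave YO, K2TOG).
Row 6 as worked: P K K2TOG K P K
Counting 3 along the worked row gives K2TOG.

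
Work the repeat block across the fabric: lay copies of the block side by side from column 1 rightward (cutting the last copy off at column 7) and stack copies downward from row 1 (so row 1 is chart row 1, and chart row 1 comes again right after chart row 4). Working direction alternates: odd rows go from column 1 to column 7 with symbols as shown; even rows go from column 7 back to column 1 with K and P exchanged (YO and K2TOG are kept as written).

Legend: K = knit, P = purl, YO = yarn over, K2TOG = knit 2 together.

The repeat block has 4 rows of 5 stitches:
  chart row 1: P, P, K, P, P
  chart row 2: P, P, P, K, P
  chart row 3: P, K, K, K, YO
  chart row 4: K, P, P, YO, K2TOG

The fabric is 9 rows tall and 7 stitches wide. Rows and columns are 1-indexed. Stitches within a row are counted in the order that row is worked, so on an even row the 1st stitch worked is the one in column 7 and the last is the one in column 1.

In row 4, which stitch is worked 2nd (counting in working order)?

== STITCH ==
P

Derivation:
Row 4 uses chart row ((4-1) mod 4)+1 = 4. Row 4 is even, so WS.
Chart row 4 tiled across columns 1-7: K P P YO K2TOG K P
WS: work from column 7 back to column 1 (reverse the tiled row), swapping K<->P (YO and K2TOG unchanged).
Row 4 as worked: K P K2TOG YO K K P
Stitch 2 in working order -> P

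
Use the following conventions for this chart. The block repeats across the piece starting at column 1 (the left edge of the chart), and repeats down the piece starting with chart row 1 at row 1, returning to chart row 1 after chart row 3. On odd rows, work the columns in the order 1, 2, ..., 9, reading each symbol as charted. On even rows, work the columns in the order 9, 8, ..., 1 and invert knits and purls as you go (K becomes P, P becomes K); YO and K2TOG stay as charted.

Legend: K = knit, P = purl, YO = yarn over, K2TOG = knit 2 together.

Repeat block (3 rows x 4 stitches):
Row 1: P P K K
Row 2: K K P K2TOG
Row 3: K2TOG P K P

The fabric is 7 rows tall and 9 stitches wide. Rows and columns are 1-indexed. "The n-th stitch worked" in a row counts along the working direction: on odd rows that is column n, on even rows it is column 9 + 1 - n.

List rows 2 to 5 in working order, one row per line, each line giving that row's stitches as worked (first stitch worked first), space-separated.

Result:
P K2TOG K P P K2TOG K P P
K2TOG P K P K2TOG P K P K2TOG
K P P K K P P K K
K K P K2TOG K K P K2TOG K

Derivation:
Row 2: chart row 2, WS - tiled (columns 1-9): K K P K2TOG K K P K2TOG K; work from column 9 back to 1 with K<->P swapped.
Row 3: chart row 3, RS - tile across columns 1-9 and work as-is.
Row 4: chart row 1, WS - tiled (columns 1-9): P P K K P P K K P; work from column 9 back to 1 with K<->P swapped.
Row 5: chart row 2, RS - tile across columns 1-9 and work as-is.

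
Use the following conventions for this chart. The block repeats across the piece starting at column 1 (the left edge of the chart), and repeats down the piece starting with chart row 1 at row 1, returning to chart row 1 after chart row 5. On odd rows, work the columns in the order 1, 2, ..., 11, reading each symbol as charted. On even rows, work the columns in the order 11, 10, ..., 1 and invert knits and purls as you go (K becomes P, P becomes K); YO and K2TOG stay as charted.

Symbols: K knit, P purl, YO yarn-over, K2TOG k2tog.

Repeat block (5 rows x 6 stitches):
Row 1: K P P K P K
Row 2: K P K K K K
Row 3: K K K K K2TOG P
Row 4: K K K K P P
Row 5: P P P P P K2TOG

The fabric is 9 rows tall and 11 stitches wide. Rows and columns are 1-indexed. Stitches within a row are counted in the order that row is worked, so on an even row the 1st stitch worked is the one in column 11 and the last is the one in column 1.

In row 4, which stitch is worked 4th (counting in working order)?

Stitch:
P

Derivation:
For row 4: chart row = ((4-1) mod 5) + 1 = 4; this is a WS (even) row.
Chart row 4 tiled across columns 1-11: K K K K P P K K K K P
Wrong side: read the tiled row from column 11 down to 1 and exchange K with P (leave YO, K2TOG).
Row 4 as worked: K P P P P K K P P P P
Counting 4 along the worked row gives P.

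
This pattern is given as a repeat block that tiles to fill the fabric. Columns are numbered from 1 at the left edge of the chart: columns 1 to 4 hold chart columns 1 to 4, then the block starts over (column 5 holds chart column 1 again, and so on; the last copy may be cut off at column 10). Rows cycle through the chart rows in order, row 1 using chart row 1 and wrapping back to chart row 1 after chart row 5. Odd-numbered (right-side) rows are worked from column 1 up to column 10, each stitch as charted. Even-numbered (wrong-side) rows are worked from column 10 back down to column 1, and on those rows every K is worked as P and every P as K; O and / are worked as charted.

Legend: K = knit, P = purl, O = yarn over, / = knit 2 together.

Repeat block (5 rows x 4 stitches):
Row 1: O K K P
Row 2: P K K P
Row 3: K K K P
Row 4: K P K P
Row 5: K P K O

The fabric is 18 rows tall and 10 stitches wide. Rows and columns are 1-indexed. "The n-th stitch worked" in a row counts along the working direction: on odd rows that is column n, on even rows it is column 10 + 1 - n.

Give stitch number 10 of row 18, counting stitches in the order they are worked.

Result:
P

Derivation:
For row 18: chart row = ((18-1) mod 5) + 1 = 3; this is a WS (even) row.
Chart row 3 tiled across columns 1-10: K K K P K K K P K K
WS: work from column 10 back to column 1 (reverse the tiled row), swapping K<->P (O and / unchanged).
Row 18 as worked: P P K P P P K P P P
The 10th stitch worked is P.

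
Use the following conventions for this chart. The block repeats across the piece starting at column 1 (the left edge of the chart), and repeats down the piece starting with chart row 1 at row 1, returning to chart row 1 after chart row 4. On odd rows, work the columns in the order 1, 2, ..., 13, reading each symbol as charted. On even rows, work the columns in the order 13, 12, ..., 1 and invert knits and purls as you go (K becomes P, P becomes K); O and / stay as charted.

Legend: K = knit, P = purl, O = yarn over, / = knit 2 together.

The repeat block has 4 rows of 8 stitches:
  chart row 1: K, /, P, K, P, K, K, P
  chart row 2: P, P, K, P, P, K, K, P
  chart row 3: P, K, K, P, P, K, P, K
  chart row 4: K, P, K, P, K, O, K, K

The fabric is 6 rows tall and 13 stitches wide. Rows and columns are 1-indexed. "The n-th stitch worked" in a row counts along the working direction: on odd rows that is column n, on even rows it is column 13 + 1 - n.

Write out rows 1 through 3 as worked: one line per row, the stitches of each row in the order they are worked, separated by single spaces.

Row 1: chart row 1, RS - tile across columns 1-13 and work as-is.
Row 2: chart row 2, WS - tiled (columns 1-13): P P K P P K K P P P K P P; work from column 13 back to 1 with K<->P swapped.
Row 3: chart row 3, RS - tile across columns 1-13 and work as-is.

== ROWS AS WORKED ==
K / P K P K K P K / P K P
K K P K K K P P K K P K K
P K K P P K P K P K K P P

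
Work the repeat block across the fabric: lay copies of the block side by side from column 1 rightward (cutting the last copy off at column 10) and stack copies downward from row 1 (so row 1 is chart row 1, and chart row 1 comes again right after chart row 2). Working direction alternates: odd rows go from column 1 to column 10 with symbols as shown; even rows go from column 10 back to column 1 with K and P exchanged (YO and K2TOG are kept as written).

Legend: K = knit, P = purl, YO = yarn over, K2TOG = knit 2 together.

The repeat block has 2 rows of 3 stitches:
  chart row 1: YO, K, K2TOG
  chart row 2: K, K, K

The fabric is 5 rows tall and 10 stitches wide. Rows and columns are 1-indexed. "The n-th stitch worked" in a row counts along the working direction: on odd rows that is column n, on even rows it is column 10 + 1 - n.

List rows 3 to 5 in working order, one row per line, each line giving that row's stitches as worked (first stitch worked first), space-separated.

Row 3: chart row 1, RS - tile across columns 1-10 and work as-is.
Row 4: chart row 2, WS - tiled (columns 1-10): K K K K K K K K K K; work from column 10 back to 1 with K<->P swapped.
Row 5: chart row 1, RS - tile across columns 1-10 and work as-is.

== ROWS AS WORKED ==
YO K K2TOG YO K K2TOG YO K K2TOG YO
P P P P P P P P P P
YO K K2TOG YO K K2TOG YO K K2TOG YO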